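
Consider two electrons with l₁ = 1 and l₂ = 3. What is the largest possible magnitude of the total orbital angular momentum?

|L_tot|_max = 2√5 ℏ ≈ 4.472ℏ

Angular momentum addition gives L = |l₁ − l₂|, …, l₁ + l₂.
So L can be 2, 3, 4.
The largest magnitude corresponds to L = 4: |L_tot| = ℏ√(4·5) = 2√5 ℏ.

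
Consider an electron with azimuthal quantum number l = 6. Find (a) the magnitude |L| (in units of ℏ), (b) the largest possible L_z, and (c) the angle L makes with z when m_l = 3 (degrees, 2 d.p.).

|L| = ℏ√(6·7) = √42 ℏ ≈ 6.481ℏ.
L_z,max = lℏ = 6ℏ.
For m_l = 3: cos θ = 3/√42, θ ≈ 62.42°.

|L| = √42 ℏ ≈ 6.481ℏ; L_z,max = 6ℏ; θ(m_l=3) ≈ 62.42°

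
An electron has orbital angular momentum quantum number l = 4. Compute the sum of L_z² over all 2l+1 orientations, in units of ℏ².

Σ(L_z)² = 60 ℏ²

m_l runs from −4 to 4, i.e. {-4, -3, -2, -1, 0, 1, 2, 3, 4}.
Σ m_l² = 2·(1 + 4 + 9 + 16) = 60.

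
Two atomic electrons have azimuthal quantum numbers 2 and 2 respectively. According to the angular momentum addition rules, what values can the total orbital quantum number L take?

L runs from |2 − 2| = 0 to 2 + 2 = 4.
So L can be 0, 1, 2, 3, 4.

L = 0, 1, 2, 3, 4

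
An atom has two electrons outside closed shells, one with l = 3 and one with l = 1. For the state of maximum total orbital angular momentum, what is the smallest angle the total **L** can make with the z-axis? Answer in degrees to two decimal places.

L runs from |3 − 1| = 2 to 3 + 1 = 4.
Allowed values: L = 2, 3, 4.
The maximum is L = 4, with |L_tot| = ℏ√(4·5) = 2√5 ℏ.
The minimum angle with z is arccos(4/√20) ≈ 26.57°.

θ_min ≈ 26.57°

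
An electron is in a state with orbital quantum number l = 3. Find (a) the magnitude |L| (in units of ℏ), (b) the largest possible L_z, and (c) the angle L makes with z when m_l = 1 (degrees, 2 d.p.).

|L| = ℏ√(3·4) = 2√3 ℏ ≈ 3.464ℏ.
L_z,max = lℏ = 3ℏ.
For m_l = 1: cos θ = 1/√12, θ ≈ 73.22°.

|L| = 2√3 ℏ ≈ 3.464ℏ; L_z,max = 3ℏ; θ(m_l=1) ≈ 73.22°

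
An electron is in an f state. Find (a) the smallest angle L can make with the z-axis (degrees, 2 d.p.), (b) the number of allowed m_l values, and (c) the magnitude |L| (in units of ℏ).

For an f orbital, l = 3.
cos θ_min = 3/√12, so θ_min ≈ 30.00°.
There are 2l+1 = 7 values of m_l.
|L| = ℏ√(3·4) = 2√3 ℏ ≈ 3.464ℏ.

θ_min ≈ 30.00°; 7 values; |L| = 2√3 ℏ ≈ 3.464ℏ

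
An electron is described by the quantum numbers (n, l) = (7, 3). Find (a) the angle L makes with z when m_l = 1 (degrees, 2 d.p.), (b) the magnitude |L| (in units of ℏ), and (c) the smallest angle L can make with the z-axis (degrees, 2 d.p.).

θ(m_l=1) ≈ 73.22°; |L| = 2√3 ℏ ≈ 3.464ℏ; θ_min ≈ 30.00°

For m_l = 1: cos θ = 1/√12, θ ≈ 73.22°.
|L| = ℏ√(3·4) = 2√3 ℏ ≈ 3.464ℏ.
cos θ_min = 3/√12, so θ_min ≈ 30.00°.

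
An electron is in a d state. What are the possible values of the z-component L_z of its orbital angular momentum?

D corresponds to l = 2.
L_z = m_l ℏ with m_l ranging from −l to +l in integer steps.
For l = 2: m_l ∈ {-2, -1, 0, 1, 2}.

L_z ∈ {−2ℏ, −ℏ, 0, ℏ, 2ℏ}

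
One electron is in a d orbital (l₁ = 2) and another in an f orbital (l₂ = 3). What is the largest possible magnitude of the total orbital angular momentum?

Angular momentum addition gives L = |l₁ − l₂|, …, l₁ + l₂.
L ∈ {1, 2, 3, 4, 5}.
The largest magnitude corresponds to L = 5: |L_tot| = ℏ√(5·6) = √30 ℏ.

|L_tot|_max = √30 ℏ ≈ 5.477ℏ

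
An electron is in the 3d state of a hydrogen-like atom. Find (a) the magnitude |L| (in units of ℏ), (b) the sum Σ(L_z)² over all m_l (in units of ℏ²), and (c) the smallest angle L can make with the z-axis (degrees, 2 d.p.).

|L| = √6 ℏ ≈ 2.449ℏ; Σ(L_z)² = 10 ℏ²; θ_min ≈ 35.26°

For 3d, l = 2.
|L| = ℏ√(2·3) = √6 ℏ ≈ 2.449ℏ.
Σ m_l² = 10, so Σ(L_z)² = 10 ℏ².
cos θ_min = 2/√6, so θ_min ≈ 35.26°.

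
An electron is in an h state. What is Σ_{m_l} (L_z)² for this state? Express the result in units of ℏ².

For an h orbital, l = 5.
m_l ∈ {-5, -4, -3, -2, -1, 0, 1, 2, 3, 4, 5}.
Σ m_l² = l(l+1)(2l+1)/3 = 5·6·11/3 = 110.

Σ(L_z)² = 110 ℏ²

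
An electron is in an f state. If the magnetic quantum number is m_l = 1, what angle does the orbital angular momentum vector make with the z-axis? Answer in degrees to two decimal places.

For an f orbital, l = 3.
|L| = √(l(l+1)) ℏ = 2√3 ℏ.
L_z = m_l ℏ = 1ℏ.
cos θ = L_z/|L| = 1/√12, so θ ≈ 73.22°.

θ ≈ 73.22°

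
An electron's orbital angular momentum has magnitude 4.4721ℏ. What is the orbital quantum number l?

l = 4

Since |L|² = l(l+1)ℏ², l(l+1) = 20.
Solving: l = 4.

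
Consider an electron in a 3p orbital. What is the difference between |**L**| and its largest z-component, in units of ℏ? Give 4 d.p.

The 3p subshell has l = 1.
|L| = √2 ℏ ≈ 1.4142ℏ, while L_z,max = lℏ = 1ℏ.
The difference is (√2 − 1)ℏ ≈ 0.4142ℏ.

|L| − L_z,max ≈ 0.4142ℏ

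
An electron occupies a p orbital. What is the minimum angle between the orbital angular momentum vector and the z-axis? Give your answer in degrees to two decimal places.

For a p orbital, l = 1.
|L|² = l(l+1)ℏ² = 2ℏ², so |L| = √2 ℏ.
The smallest angle corresponds to the largest L_z, i.e. m_l = l = 1, giving L_z = 1ℏ.
cos θ_min = 1/√2, so θ_min ≈ 45.00°.

θ_min ≈ 45.00°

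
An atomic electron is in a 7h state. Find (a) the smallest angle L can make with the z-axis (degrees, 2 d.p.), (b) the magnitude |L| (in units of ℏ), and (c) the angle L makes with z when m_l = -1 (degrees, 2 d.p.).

θ_min ≈ 24.09°; |L| = √30 ℏ ≈ 5.477ℏ; θ(m_l=-1) ≈ 100.52°

For 7h, l = 5.
cos θ_min = 5/√30, so θ_min ≈ 24.09°.
|L| = ℏ√(5·6) = √30 ℏ ≈ 5.477ℏ.
For m_l = -1: cos θ = -1/√30, θ ≈ 100.52°.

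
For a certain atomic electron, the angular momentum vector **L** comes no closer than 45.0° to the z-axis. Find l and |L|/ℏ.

l = 1, |L| = √2 ℏ ≈ 1.414ℏ

At minimum angle, m_l = l, so cos θ = l/√(l(l+1)); cos²θ = l/(l+1) = 0.5000.
Thus l = 0.5000/(1 − 0.5000) ≈ 1.
Then |L| = ℏ√(1·2) = √2 ℏ.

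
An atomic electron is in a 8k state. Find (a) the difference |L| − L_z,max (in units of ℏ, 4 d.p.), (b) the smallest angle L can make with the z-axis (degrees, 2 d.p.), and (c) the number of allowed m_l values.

|L|−L_z,max ≈ 0.4833ℏ; θ_min ≈ 20.70°; 15 values

The 8k subshell has l = 7.
|L| − L_z,max = (2√14 − 7)ℏ ≈ 0.4833ℏ.
cos θ_min = 7/√56, so θ_min ≈ 20.70°.
There are 2l+1 = 15 values of m_l.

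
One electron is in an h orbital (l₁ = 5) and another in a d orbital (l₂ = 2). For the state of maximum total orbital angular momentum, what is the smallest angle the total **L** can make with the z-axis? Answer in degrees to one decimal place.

θ_min ≈ 20.7°

L runs from |5 − 2| = 3 to 5 + 2 = 7.
So L can be 3, 4, 5, 6, 7.
The maximum is L = 7, with |L_tot| = ℏ√(7·8) = 2√14 ℏ.
The minimum angle with z is arccos(7/√56) ≈ 20.7°.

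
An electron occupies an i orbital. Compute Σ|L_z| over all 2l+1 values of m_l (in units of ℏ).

Σ|L_z| = 42 ℏ

An i state has l = 6.
m_l ∈ {-6, -5, -4, -3, -2, -1, 0, 1, 2, 3, 4, 5, 6}.
Σ|m_l| = 2·6(6+1)/2 = 42.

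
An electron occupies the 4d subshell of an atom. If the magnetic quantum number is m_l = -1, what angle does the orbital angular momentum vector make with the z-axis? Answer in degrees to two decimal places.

θ ≈ 114.09°

For 4d, l = 2.
|L| = ℏ√(l(l+1)) = √6 ℏ.
L_z = m_l ℏ = −1ℏ.
cos θ = L_z/|L| = -1/√6, so θ ≈ 114.09°.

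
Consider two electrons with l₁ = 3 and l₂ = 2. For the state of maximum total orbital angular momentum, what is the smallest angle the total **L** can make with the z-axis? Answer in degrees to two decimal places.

θ_min ≈ 24.09°

L runs from |3 − 2| = 1 to 3 + 2 = 5.
So L can be 1, 2, 3, 4, 5.
The maximum is L = 5, with |L_tot| = ℏ√(5·6) = √30 ℏ.
The minimum angle with z is arccos(5/√30) ≈ 24.09°.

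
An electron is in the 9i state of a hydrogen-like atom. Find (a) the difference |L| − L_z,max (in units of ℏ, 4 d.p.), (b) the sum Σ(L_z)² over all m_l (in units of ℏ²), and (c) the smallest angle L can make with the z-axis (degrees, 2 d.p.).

|L|−L_z,max ≈ 0.4807ℏ; Σ(L_z)² = 182 ℏ²; θ_min ≈ 22.21°

For 9i, l = 6.
|L| − L_z,max = (√42 − 6)ℏ ≈ 0.4807ℏ.
Σ m_l² = 182, so Σ(L_z)² = 182 ℏ².
cos θ_min = 6/√42, so θ_min ≈ 22.21°.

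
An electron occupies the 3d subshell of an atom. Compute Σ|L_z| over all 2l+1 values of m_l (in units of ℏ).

3d means n = 3, l = 2.
m_l ∈ {-2, -1, 0, 1, 2}.
Σ|m_l| = 2(1+2+…+2) = 6.

Σ|L_z| = 6 ℏ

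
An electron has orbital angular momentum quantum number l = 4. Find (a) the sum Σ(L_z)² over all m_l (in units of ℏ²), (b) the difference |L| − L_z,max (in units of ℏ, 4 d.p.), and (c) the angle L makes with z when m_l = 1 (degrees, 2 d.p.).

Σ(L_z)² = 60 ℏ²; |L|−L_z,max ≈ 0.4721ℏ; θ(m_l=1) ≈ 77.08°

Σ m_l² = 60, so Σ(L_z)² = 60 ℏ².
|L| − L_z,max = (2√5 − 4)ℏ ≈ 0.4721ℏ.
For m_l = 1: cos θ = 1/√20, θ ≈ 77.08°.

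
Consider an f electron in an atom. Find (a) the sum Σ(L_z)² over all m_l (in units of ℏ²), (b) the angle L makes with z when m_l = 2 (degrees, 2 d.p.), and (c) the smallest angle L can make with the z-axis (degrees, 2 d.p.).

Σ(L_z)² = 28 ℏ²; θ(m_l=2) ≈ 54.74°; θ_min ≈ 30.00°

The letter f corresponds to l = 3.
Σ m_l² = 28, so Σ(L_z)² = 28 ℏ².
For m_l = 2: cos θ = 2/√12, θ ≈ 54.74°.
cos θ_min = 3/√12, so θ_min ≈ 30.00°.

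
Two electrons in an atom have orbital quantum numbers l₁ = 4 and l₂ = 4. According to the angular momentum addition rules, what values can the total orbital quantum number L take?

By the triangle rule, |l₁ − l₂| ≤ L ≤ l₁ + l₂.
Allowed values: L = 0, 1, 2, 3, 4, 5, 6, 7, 8.

L = 0, 1, 2, 3, 4, 5, 6, 7, 8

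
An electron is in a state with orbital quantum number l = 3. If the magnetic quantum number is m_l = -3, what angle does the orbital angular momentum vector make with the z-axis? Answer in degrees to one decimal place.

θ ≈ 150.0°

|L| = ℏ√(l(l+1)) = 2√3 ℏ.
L_z = m_l ℏ = −3ℏ.
cos θ = L_z/|L| = -3/√12, so θ ≈ 150.0°.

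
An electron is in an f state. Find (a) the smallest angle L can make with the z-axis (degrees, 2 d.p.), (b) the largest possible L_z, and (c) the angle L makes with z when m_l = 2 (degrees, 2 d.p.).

θ_min ≈ 30.00°; L_z,max = 3ℏ; θ(m_l=2) ≈ 54.74°

F corresponds to l = 3.
cos θ_min = 3/√12, so θ_min ≈ 30.00°.
L_z,max = lℏ = 3ℏ.
For m_l = 2: cos θ = 2/√12, θ ≈ 54.74°.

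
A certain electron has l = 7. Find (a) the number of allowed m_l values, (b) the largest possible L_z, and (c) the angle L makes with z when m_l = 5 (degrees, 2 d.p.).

15 values; L_z,max = 7ℏ; θ(m_l=5) ≈ 48.08°

There are 2l+1 = 15 values of m_l.
L_z,max = lℏ = 7ℏ.
For m_l = 5: cos θ = 5/√56, θ ≈ 48.08°.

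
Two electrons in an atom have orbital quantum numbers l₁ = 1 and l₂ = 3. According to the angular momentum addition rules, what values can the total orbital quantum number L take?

L runs from |1 − 3| = 2 to 1 + 3 = 4.
So L can be 2, 3, 4.

L = 2, 3, 4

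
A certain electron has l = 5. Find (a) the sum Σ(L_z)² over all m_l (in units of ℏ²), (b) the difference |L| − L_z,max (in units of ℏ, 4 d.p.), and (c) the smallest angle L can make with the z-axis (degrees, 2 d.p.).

Σ(L_z)² = 110 ℏ²; |L|−L_z,max ≈ 0.4772ℏ; θ_min ≈ 24.09°

Σ m_l² = 110, so Σ(L_z)² = 110 ℏ².
|L| − L_z,max = (√30 − 5)ℏ ≈ 0.4772ℏ.
cos θ_min = 5/√30, so θ_min ≈ 24.09°.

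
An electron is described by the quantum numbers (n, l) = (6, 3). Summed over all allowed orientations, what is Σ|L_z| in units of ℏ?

m_l runs from −3 to 3, i.e. {-3, -2, -1, 0, 1, 2, 3}.
Σ|m_l| = l(l+1) = 12.

Σ|L_z| = 12 ℏ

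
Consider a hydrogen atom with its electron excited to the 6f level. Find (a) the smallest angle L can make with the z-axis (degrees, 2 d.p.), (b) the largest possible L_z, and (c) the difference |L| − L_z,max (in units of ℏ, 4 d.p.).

The 6f level has l = 3.
cos θ_min = 3/√12, so θ_min ≈ 30.00°.
L_z,max = lℏ = 3ℏ.
|L| − L_z,max = (2√3 − 3)ℏ ≈ 0.4641ℏ.

θ_min ≈ 30.00°; L_z,max = 3ℏ; |L|−L_z,max ≈ 0.4641ℏ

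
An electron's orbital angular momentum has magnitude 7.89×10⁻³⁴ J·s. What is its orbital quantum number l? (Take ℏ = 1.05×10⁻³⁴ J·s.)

In units of ℏ, |L| ≈ 7.514.
(|L|/ℏ)² = l(l+1) ≈ 56.46 ⇒ l = 7.

l = 7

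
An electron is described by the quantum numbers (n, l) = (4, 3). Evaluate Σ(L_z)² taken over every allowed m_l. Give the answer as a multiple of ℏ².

m_l runs from −3 to 3, i.e. {-3, -2, -1, 0, 1, 2, 3}.
Σ m_l² = l(l+1)(2l+1)/3 = 3·4·7/3 = 28.

Σ(L_z)² = 28 ℏ²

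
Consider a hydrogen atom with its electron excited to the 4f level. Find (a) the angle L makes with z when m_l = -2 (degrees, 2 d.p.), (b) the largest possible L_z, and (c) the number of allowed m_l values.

θ(m_l=-2) ≈ 125.26°; L_z,max = 3ℏ; 7 values

The 4f level has l = 3.
For m_l = -2: cos θ = -2/√12, θ ≈ 125.26°.
L_z,max = lℏ = 3ℏ.
There are 2l+1 = 7 values of m_l.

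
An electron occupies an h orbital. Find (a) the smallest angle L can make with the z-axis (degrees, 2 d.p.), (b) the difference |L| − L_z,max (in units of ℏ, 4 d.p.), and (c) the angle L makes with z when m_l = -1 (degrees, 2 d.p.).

θ_min ≈ 24.09°; |L|−L_z,max ≈ 0.4772ℏ; θ(m_l=-1) ≈ 100.52°

For an h orbital, l = 5.
cos θ_min = 5/√30, so θ_min ≈ 24.09°.
|L| − L_z,max = (√30 − 5)ℏ ≈ 0.4772ℏ.
For m_l = -1: cos θ = -1/√30, θ ≈ 100.52°.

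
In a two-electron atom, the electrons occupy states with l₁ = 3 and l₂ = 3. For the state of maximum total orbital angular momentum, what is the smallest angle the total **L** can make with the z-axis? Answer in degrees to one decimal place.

The total orbital quantum number L ranges from |l₁ − l₂| to l₁ + l₂ in integer steps.
Allowed values: L = 0, 1, 2, 3, 4, 5, 6.
The maximum is L = 6, with |L_tot| = ℏ√(6·7) = √42 ℏ.
The minimum angle with z is arccos(6/√42) ≈ 22.2°.

θ_min ≈ 22.2°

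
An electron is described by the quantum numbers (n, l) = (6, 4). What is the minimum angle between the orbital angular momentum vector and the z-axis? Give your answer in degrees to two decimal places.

θ_min ≈ 26.57°

|L| = ℏ√(l(l+1)) = 2√5 ℏ.
The smallest angle corresponds to the largest L_z, i.e. m_l = l = 4, giving L_z = 4ℏ.
cos θ_min = 4/√20, so θ_min ≈ 26.57°.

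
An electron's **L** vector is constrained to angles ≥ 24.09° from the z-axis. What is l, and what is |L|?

At minimum angle, m_l = l, so cos θ = l/√(l(l+1)); cos²θ = l/(l+1) = 0.8334.
Solving: l = 5.
Then |L| = ℏ√(5·6) = √30 ℏ.

l = 5, |L| = √30 ℏ ≈ 5.477ℏ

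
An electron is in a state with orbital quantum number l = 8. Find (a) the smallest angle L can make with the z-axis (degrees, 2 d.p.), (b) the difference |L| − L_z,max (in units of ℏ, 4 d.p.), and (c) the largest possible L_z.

cos θ_min = 8/√72, so θ_min ≈ 19.47°.
|L| − L_z,max = (6√2 − 8)ℏ ≈ 0.4853ℏ.
L_z,max = lℏ = 8ℏ.

θ_min ≈ 19.47°; |L|−L_z,max ≈ 0.4853ℏ; L_z,max = 8ℏ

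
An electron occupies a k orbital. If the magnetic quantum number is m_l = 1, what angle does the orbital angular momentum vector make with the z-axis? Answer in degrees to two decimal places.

θ ≈ 82.32°

For a k orbital, l = 7.
|L| = ℏ√(l(l+1)) = 2√14 ℏ.
L_z = m_l ℏ = 1ℏ.
cos θ = L_z/|L| = 1/√56, so θ ≈ 82.32°.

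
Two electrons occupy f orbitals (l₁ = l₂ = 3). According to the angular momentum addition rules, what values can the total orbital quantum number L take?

L = 0, 1, 2, 3, 4, 5, 6

The total orbital quantum number L ranges from |l₁ − l₂| to l₁ + l₂ in integer steps.
L ∈ {0, 1, 2, 3, 4, 5, 6}.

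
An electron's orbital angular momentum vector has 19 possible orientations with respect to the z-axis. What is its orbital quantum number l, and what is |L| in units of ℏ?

Since there are 2l+1 = 19 values of m_l, l = 9.
Then |L| = √(l(l+1)) ℏ = 3√10 ℏ.

l = 9, |L| = 3√10 ℏ ≈ 9.487ℏ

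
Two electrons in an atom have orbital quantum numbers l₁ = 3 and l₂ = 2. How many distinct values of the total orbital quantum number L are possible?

Angular momentum addition gives L = |l₁ − l₂|, …, l₁ + l₂.
Allowed values: L = 1, 2, 3, 4, 5.
That is 5 values.

5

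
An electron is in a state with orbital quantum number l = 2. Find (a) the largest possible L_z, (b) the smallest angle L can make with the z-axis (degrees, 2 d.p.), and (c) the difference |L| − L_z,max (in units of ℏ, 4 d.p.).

L_z,max = 2ℏ; θ_min ≈ 35.26°; |L|−L_z,max ≈ 0.4495ℏ

L_z,max = lℏ = 2ℏ.
cos θ_min = 2/√6, so θ_min ≈ 35.26°.
|L| − L_z,max = (√6 − 2)ℏ ≈ 0.4495ℏ.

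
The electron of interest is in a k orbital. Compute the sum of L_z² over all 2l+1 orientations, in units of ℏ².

Σ(L_z)² = 280 ℏ²

A k state has l = 7.
The allowed m_l values are -7, -6, -5, -4, -3, -2, -1, 0, 1, 2, 3, 4, 5, 6, 7.
Σ m_l² = 2·(1 + 4 + 9 + 16 + 25 + 36 + 49) = 280.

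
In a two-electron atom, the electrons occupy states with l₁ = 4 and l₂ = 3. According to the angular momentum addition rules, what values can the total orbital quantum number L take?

Angular momentum addition gives L = |l₁ − l₂|, …, l₁ + l₂.
So L can be 1, 2, 3, 4, 5, 6, 7.

L = 1, 2, 3, 4, 5, 6, 7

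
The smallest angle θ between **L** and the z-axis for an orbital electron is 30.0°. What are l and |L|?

l = 3, |L| = 2√3 ℏ ≈ 3.464ℏ

cos θ_min = l/√(l(l+1)) = √(l/(l+1)), so l/(l+1) = cos²(30.0°) = 0.7500.
l = cos²θ/sin²θ ≈ 3.
Then |L| = ℏ√(3·4) = 2√3 ℏ.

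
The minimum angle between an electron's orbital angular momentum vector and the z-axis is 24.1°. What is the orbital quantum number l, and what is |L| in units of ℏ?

cos θ_min = l/√(l(l+1)) = √(l/(l+1)), so l/(l+1) = cos²(24.1°) = 0.8333.
Solving: l = 5.
Then |L| = ℏ√(5·6) = √30 ℏ.

l = 5, |L| = √30 ℏ ≈ 5.477ℏ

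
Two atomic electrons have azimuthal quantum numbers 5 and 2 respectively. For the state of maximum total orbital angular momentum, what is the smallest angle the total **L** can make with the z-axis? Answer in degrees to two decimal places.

θ_min ≈ 20.70°

Angular momentum addition gives L = |l₁ − l₂|, …, l₁ + l₂.
So L can be 3, 4, 5, 6, 7.
The maximum is L = 7, with |L_tot| = ℏ√(7·8) = 2√14 ℏ.
The minimum angle with z is arccos(7/√56) ≈ 20.70°.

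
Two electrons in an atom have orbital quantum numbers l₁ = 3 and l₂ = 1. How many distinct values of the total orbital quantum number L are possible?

3

L runs from |3 − 1| = 2 to 3 + 1 = 4.
Allowed values: L = 2, 3, 4.
That is 3 values.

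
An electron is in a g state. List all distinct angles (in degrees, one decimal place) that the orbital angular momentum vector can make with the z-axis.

θ ∈ {26.6°, 47.9°, 63.4°, 77.1°, 90.0°, 102.9°, 116.6°, 132.1°, 153.4°}

A g state has l = 4.
|L| = √(l(l+1)) ℏ = 2√5 ℏ.
cos θ = m_l/√20 for each m_l ∈ {-4, -3, -2, -1, 0, 1, 2, 3, 4}.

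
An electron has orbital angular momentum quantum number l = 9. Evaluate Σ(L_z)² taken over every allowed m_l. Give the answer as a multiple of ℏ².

Σ(L_z)² = 570 ℏ²

m_l runs from −9 to 9, i.e. {-9, -8, -7, -6, -5, -4, -3, -2, -1, 0, 1, 2, 3, 4, 5, 6, 7, 8, 9}.
Σ m_l² = l(l+1)(2l+1)/3 = 9·10·19/3 = 570.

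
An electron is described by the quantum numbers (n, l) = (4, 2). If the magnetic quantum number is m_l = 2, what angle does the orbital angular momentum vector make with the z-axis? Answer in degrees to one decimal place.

θ ≈ 35.3°

|L| = √(l(l+1)) ℏ = √6 ℏ.
L_z = m_l ℏ = 2ℏ.
cos θ = L_z/|L| = 2/√6, so θ ≈ 35.3°.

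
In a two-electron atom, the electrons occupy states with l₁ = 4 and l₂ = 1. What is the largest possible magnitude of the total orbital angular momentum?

By the triangle rule, |l₁ − l₂| ≤ L ≤ l₁ + l₂.
L ∈ {3, 4, 5}.
The largest magnitude corresponds to L = 5: |L_tot| = ℏ√(5·6) = √30 ℏ.

|L_tot|_max = √30 ℏ ≈ 5.477ℏ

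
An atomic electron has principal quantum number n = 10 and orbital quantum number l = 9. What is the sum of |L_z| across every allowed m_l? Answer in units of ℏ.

Σ|L_z| = 90 ℏ

The allowed m_l values are -9, -8, -7, -6, -5, -4, -3, -2, -1, 0, 1, 2, 3, 4, 5, 6, 7, 8, 9.
Σ|m_l| = 2·9(9+1)/2 = 90.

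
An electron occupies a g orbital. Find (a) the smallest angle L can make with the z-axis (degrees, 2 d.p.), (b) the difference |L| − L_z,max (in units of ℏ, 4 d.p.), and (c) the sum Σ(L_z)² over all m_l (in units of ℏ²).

θ_min ≈ 26.57°; |L|−L_z,max ≈ 0.4721ℏ; Σ(L_z)² = 60 ℏ²

A g state has l = 4.
cos θ_min = 4/√20, so θ_min ≈ 26.57°.
|L| − L_z,max = (2√5 − 4)ℏ ≈ 0.4721ℏ.
Σ m_l² = 60, so Σ(L_z)² = 60 ℏ².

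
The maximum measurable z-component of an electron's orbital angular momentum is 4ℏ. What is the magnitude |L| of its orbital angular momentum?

|L| = 2√5 ℏ ≈ 4.472ℏ

Since max m_l = l, l = 4.
|L| = ℏ√(l(l+1)) = 2√5 ℏ.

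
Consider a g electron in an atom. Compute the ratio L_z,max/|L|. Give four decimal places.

L_z,max/|L| = 0.8944

For a g orbital, l = 4.
|L| = 2√5 ℏ ≈ 4.4721ℏ, while L_z,max = lℏ = 4ℏ.
L_z,max/|L| = 4/√20 = 0.8944.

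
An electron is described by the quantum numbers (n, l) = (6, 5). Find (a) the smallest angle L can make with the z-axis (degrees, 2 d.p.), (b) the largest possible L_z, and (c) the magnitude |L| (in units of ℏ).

θ_min ≈ 24.09°; L_z,max = 5ℏ; |L| = √30 ℏ ≈ 5.477ℏ

cos θ_min = 5/√30, so θ_min ≈ 24.09°.
L_z,max = lℏ = 5ℏ.
|L| = ℏ√(5·6) = √30 ℏ ≈ 5.477ℏ.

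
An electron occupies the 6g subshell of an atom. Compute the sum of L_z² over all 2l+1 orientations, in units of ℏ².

Σ(L_z)² = 60 ℏ²

6g means n = 6, l = 4.
The allowed m_l values are -4, -3, -2, -1, 0, 1, 2, 3, 4.
Summing m² from −4 to 4: Σ m_l² = 60.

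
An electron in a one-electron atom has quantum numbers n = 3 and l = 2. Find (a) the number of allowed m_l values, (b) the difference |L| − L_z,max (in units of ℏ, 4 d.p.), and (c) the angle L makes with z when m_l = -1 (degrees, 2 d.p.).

5 values; |L|−L_z,max ≈ 0.4495ℏ; θ(m_l=-1) ≈ 114.09°

There are 2l+1 = 5 values of m_l.
|L| − L_z,max = (√6 − 2)ℏ ≈ 0.4495ℏ.
For m_l = -1: cos θ = -1/√6, θ ≈ 114.09°.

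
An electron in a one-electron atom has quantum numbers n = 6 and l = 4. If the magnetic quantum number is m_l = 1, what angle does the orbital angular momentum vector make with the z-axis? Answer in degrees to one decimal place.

|L| = ℏ√(l(l+1)) = 2√5 ℏ.
L_z = m_l ℏ = 1ℏ.
cos θ = L_z/|L| = 1/√20, so θ ≈ 77.1°.

θ ≈ 77.1°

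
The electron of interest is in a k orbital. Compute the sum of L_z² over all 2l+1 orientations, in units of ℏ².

A k state has l = 7.
m_l runs from −7 to 7, i.e. {-7, -6, -5, -4, -3, -2, -1, 0, 1, 2, 3, 4, 5, 6, 7}.
Σ m_l² = l(l+1)(2l+1)/3 = 7·8·15/3 = 280.

Σ(L_z)² = 280 ℏ²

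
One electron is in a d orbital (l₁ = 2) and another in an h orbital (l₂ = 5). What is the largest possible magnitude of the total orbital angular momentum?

|L_tot|_max = 2√14 ℏ ≈ 7.483ℏ

The total orbital quantum number L ranges from |l₁ − l₂| to l₁ + l₂ in integer steps.
So L can be 3, 4, 5, 6, 7.
The largest magnitude corresponds to L = 7: |L_tot| = ℏ√(7·8) = 2√14 ℏ.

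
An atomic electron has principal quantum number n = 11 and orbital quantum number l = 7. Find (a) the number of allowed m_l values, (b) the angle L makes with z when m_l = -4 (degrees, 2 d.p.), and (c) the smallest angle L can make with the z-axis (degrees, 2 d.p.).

15 values; θ(m_l=-4) ≈ 122.31°; θ_min ≈ 20.70°

There are 2l+1 = 15 values of m_l.
For m_l = -4: cos θ = -4/√56, θ ≈ 122.31°.
cos θ_min = 7/√56, so θ_min ≈ 20.70°.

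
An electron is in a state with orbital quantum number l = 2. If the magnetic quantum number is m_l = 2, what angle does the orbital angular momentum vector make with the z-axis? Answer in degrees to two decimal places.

|L| = ℏ√(l(l+1)) = √6 ℏ.
L_z = m_l ℏ = 2ℏ.
cos θ = L_z/|L| = 2/√6, so θ ≈ 35.26°.

θ ≈ 35.26°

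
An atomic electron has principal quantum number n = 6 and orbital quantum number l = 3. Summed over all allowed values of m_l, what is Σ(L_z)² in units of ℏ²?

Σ(L_z)² = 28 ℏ²

m_l runs from −3 to 3, i.e. {-3, -2, -1, 0, 1, 2, 3}.
Σ m_l² = 2·(1 + 4 + 9) = 28.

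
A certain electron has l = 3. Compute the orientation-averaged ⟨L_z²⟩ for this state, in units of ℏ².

m_l ∈ {-3, -2, -1, 0, 1, 2, 3}.
⟨L_z²⟩ = ℏ²·(Σ m_l²)/(2l+1) = ℏ²·28/7 = 4ℏ².

⟨L_z²⟩ = 4 ℏ²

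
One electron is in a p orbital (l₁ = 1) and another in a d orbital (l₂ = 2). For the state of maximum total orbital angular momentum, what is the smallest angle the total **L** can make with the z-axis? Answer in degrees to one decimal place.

θ_min ≈ 30.0°

L runs from |1 − 2| = 1 to 1 + 2 = 3.
So L can be 1, 2, 3.
The maximum is L = 3, with |L_tot| = ℏ√(3·4) = 2√3 ℏ.
The minimum angle with z is arccos(3/√12) ≈ 30.0°.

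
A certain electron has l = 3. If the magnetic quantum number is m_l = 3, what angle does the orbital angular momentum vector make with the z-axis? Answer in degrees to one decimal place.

|L|² = l(l+1)ℏ² = 12ℏ², so |L| = 2√3 ℏ.
L_z = m_l ℏ = 3ℏ.
cos θ = L_z/|L| = 3/√12, so θ ≈ 30.0°.

θ ≈ 30.0°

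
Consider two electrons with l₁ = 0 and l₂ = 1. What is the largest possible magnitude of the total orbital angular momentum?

|L_tot|_max = √2 ℏ ≈ 1.414ℏ

The total orbital quantum number L ranges from |l₁ − l₂| to l₁ + l₂ in integer steps.
L ∈ {1}.
The largest magnitude corresponds to L = 1: |L_tot| = ℏ√(1·2) = √2 ℏ.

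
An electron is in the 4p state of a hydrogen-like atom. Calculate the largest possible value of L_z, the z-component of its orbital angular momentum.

L_z,max = 1ℏ

For 4p, l = 1.
L_z = m_l ℏ with m_l ∈ {−1, …, 1}; the maximum is m_l = 1.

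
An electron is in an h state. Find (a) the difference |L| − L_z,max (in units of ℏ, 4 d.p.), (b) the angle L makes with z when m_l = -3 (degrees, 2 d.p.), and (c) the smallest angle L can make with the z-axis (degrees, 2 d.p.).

For an h orbital, l = 5.
|L| − L_z,max = (√30 − 5)ℏ ≈ 0.4772ℏ.
For m_l = -3: cos θ = -3/√30, θ ≈ 123.21°.
cos θ_min = 5/√30, so θ_min ≈ 24.09°.

|L|−L_z,max ≈ 0.4772ℏ; θ(m_l=-3) ≈ 123.21°; θ_min ≈ 24.09°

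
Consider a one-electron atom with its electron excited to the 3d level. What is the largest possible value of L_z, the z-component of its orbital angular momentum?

The 3d level has l = 2.
L_z = m_l ℏ with m_l ∈ {−2, …, 2}; the maximum is m_l = 2.

L_z,max = 2ℏ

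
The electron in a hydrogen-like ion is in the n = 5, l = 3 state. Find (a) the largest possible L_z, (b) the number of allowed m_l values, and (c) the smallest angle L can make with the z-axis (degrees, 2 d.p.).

L_z,max = 3ℏ; 7 values; θ_min ≈ 30.00°

L_z,max = lℏ = 3ℏ.
There are 2l+1 = 7 values of m_l.
cos θ_min = 3/√12, so θ_min ≈ 30.00°.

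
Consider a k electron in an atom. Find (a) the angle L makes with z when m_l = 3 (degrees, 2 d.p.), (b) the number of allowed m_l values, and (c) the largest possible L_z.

θ(m_l=3) ≈ 66.37°; 15 values; L_z,max = 7ℏ

A k state has l = 7.
For m_l = 3: cos θ = 3/√56, θ ≈ 66.37°.
There are 2l+1 = 15 values of m_l.
L_z,max = lℏ = 7ℏ.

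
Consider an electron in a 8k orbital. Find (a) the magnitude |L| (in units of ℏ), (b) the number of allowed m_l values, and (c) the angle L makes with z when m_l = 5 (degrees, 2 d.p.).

|L| = 2√14 ℏ ≈ 7.483ℏ; 15 values; θ(m_l=5) ≈ 48.08°

The 8k subshell has l = 7.
|L| = ℏ√(7·8) = 2√14 ℏ ≈ 7.483ℏ.
There are 2l+1 = 15 values of m_l.
For m_l = 5: cos θ = 5/√56, θ ≈ 48.08°.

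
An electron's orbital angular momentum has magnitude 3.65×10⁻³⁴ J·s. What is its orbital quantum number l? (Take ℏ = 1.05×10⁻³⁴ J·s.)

l = 3

Dividing by ℏ: |L|/ℏ ≈ 3.476.
l(l+1) ≈ 3.476² ≈ 12.08, so l = 3.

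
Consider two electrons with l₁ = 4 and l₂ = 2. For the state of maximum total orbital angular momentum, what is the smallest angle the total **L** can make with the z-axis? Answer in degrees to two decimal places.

θ_min ≈ 22.21°

Angular momentum addition gives L = |l₁ − l₂|, …, l₁ + l₂.
Allowed values: L = 2, 3, 4, 5, 6.
The maximum is L = 6, with |L_tot| = ℏ√(6·7) = √42 ℏ.
The minimum angle with z is arccos(6/√42) ≈ 22.21°.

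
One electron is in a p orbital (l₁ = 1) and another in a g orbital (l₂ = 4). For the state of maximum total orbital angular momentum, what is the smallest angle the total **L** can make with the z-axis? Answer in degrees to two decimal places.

Angular momentum addition gives L = |l₁ − l₂|, …, l₁ + l₂.
L ∈ {3, 4, 5}.
The maximum is L = 5, with |L_tot| = ℏ√(5·6) = √30 ℏ.
The minimum angle with z is arccos(5/√30) ≈ 24.09°.

θ_min ≈ 24.09°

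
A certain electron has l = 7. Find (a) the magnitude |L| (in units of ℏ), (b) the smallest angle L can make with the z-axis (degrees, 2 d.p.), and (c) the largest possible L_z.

|L| = ℏ√(7·8) = 2√14 ℏ ≈ 7.483ℏ.
cos θ_min = 7/√56, so θ_min ≈ 20.70°.
L_z,max = lℏ = 7ℏ.

|L| = 2√14 ℏ ≈ 7.483ℏ; θ_min ≈ 20.70°; L_z,max = 7ℏ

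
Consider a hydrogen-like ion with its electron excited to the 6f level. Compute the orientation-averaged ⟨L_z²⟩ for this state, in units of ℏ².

The 6f level has l = 3.
The allowed m_l values are -3, -2, -1, 0, 1, 2, 3.
Average of L_z² over 7 states: 28/7 ℏ² = 4 ℏ².

⟨L_z²⟩ = 4 ℏ²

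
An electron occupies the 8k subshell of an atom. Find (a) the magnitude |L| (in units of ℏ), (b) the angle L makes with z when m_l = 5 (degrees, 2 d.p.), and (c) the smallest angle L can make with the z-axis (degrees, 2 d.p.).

|L| = 2√14 ℏ ≈ 7.483ℏ; θ(m_l=5) ≈ 48.08°; θ_min ≈ 20.70°

The 8k subshell has l = 7.
|L| = ℏ√(7·8) = 2√14 ℏ ≈ 7.483ℏ.
For m_l = 5: cos θ = 5/√56, θ ≈ 48.08°.
cos θ_min = 7/√56, so θ_min ≈ 20.70°.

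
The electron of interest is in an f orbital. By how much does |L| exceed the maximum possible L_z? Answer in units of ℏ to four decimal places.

|L| − L_z,max ≈ 0.4641ℏ

For an f orbital, l = 3.
|L| = 2√3 ℏ ≈ 3.4641ℏ, while L_z,max = lℏ = 3ℏ.
The difference is (2√3 − 3)ℏ ≈ 0.4641ℏ.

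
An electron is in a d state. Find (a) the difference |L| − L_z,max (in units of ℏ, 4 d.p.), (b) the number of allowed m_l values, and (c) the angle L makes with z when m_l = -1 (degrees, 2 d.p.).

|L|−L_z,max ≈ 0.4495ℏ; 5 values; θ(m_l=-1) ≈ 114.09°

A d state has l = 2.
|L| − L_z,max = (√6 − 2)ℏ ≈ 0.4495ℏ.
There are 2l+1 = 5 values of m_l.
For m_l = -1: cos θ = -1/√6, θ ≈ 114.09°.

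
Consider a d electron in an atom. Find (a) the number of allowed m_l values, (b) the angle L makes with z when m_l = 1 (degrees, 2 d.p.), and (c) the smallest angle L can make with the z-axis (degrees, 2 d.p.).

The letter d corresponds to l = 2.
There are 2l+1 = 5 values of m_l.
For m_l = 1: cos θ = 1/√6, θ ≈ 65.91°.
cos θ_min = 2/√6, so θ_min ≈ 35.26°.

5 values; θ(m_l=1) ≈ 65.91°; θ_min ≈ 35.26°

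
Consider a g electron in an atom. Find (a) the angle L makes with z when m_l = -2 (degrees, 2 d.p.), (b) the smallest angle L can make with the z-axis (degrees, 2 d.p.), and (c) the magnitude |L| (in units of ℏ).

θ(m_l=-2) ≈ 116.57°; θ_min ≈ 26.57°; |L| = 2√5 ℏ ≈ 4.472ℏ

For a g orbital, l = 4.
For m_l = -2: cos θ = -2/√20, θ ≈ 116.57°.
cos θ_min = 4/√20, so θ_min ≈ 26.57°.
|L| = ℏ√(4·5) = 2√5 ℏ ≈ 4.472ℏ.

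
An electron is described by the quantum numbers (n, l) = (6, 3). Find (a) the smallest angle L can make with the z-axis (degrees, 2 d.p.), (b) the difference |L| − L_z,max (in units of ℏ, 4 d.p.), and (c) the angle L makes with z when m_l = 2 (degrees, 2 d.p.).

θ_min ≈ 30.00°; |L|−L_z,max ≈ 0.4641ℏ; θ(m_l=2) ≈ 54.74°

cos θ_min = 3/√12, so θ_min ≈ 30.00°.
|L| − L_z,max = (2√3 − 3)ℏ ≈ 0.4641ℏ.
For m_l = 2: cos θ = 2/√12, θ ≈ 54.74°.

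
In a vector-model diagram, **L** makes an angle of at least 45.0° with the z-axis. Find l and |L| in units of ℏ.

cos θ_min = l/√(l(l+1)) = √(l/(l+1)), so l/(l+1) = cos²(45.0°) = 0.5000.
Thus l = 0.5000/(1 − 0.5000) ≈ 1.
Then |L| = ℏ√(1·2) = √2 ℏ.

l = 1, |L| = √2 ℏ ≈ 1.414ℏ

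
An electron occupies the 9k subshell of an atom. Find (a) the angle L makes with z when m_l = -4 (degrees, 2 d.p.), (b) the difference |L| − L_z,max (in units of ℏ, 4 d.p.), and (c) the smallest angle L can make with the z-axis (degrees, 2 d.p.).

θ(m_l=-4) ≈ 122.31°; |L|−L_z,max ≈ 0.4833ℏ; θ_min ≈ 20.70°

For 9k, l = 7.
For m_l = -4: cos θ = -4/√56, θ ≈ 122.31°.
|L| − L_z,max = (2√14 − 7)ℏ ≈ 0.4833ℏ.
cos θ_min = 7/√56, so θ_min ≈ 20.70°.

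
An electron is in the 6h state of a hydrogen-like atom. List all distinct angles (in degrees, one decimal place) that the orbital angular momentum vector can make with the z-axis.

6h means n = 6, l = 5.
|L| = √(l(l+1)) ℏ = √30 ℏ.
cos θ = m_l/√30 for each m_l ∈ {-5, -4, -3, -2, -1, 0, 1, 2, 3, 4, 5}.

θ ∈ {24.1°, 43.1°, 56.8°, 68.6°, 79.5°, 90.0°, 100.5°, 111.4°, 123.2°, 136.9°, 155.9°}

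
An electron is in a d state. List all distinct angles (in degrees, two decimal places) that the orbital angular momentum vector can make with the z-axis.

θ ∈ {35.26°, 65.91°, 90.00°, 114.09°, 144.74°}

A d state has l = 2.
|L| = ℏ√(l(l+1)) = √6 ℏ.
cos θ = m_l/√6 for each m_l ∈ {-2, -1, 0, 1, 2}.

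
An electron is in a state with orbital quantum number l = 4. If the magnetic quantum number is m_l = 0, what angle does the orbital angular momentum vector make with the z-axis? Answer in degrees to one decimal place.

θ ≈ 90.0°

|L|² = l(l+1)ℏ² = 20ℏ², so |L| = 2√5 ℏ.
L_z = m_l ℏ = 0ℏ.
cos θ = L_z/|L| = 0/√20, so θ ≈ 90.0°.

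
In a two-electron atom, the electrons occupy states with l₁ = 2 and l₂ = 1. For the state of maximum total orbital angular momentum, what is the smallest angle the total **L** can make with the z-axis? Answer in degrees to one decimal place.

θ_min ≈ 30.0°

The total orbital quantum number L ranges from |l₁ − l₂| to l₁ + l₂ in integer steps.
Allowed values: L = 1, 2, 3.
The maximum is L = 3, with |L_tot| = ℏ√(3·4) = 2√3 ℏ.
The minimum angle with z is arccos(3/√12) ≈ 30.0°.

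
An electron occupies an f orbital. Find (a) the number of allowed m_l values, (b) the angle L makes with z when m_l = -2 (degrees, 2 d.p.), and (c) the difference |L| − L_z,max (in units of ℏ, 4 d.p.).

7 values; θ(m_l=-2) ≈ 125.26°; |L|−L_z,max ≈ 0.4641ℏ

The letter f corresponds to l = 3.
There are 2l+1 = 7 values of m_l.
For m_l = -2: cos θ = -2/√12, θ ≈ 125.26°.
|L| − L_z,max = (2√3 − 3)ℏ ≈ 0.4641ℏ.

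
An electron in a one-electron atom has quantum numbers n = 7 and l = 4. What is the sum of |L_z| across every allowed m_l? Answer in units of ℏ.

Σ|L_z| = 20 ℏ

m_l ∈ {-4, -3, -2, -1, 0, 1, 2, 3, 4}.
Σ|m_l| = l(l+1) = 20.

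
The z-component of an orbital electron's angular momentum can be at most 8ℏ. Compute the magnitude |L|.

L_z,max = lℏ, so l = 8.
Then |L| = ℏ√(8·9) = 6√2 ℏ.

|L| = 6√2 ℏ ≈ 8.485ℏ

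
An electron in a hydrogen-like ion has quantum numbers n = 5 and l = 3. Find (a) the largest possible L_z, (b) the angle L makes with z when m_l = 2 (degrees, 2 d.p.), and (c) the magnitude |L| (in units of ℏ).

L_z,max = 3ℏ; θ(m_l=2) ≈ 54.74°; |L| = 2√3 ℏ ≈ 3.464ℏ

L_z,max = lℏ = 3ℏ.
For m_l = 2: cos θ = 2/√12, θ ≈ 54.74°.
|L| = ℏ√(3·4) = 2√3 ℏ ≈ 3.464ℏ.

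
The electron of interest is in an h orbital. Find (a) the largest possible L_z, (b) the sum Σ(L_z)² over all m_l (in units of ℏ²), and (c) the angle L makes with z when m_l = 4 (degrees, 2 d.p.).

L_z,max = 5ℏ; Σ(L_z)² = 110 ℏ²; θ(m_l=4) ≈ 43.09°

H corresponds to l = 5.
L_z,max = lℏ = 5ℏ.
Σ m_l² = 110, so Σ(L_z)² = 110 ℏ².
For m_l = 4: cos θ = 4/√30, θ ≈ 43.09°.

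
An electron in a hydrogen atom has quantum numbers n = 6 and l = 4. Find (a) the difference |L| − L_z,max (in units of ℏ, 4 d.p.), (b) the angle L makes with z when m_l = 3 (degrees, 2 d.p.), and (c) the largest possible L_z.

|L| − L_z,max = (2√5 − 4)ℏ ≈ 0.4721ℏ.
For m_l = 3: cos θ = 3/√20, θ ≈ 47.87°.
L_z,max = lℏ = 4ℏ.

|L|−L_z,max ≈ 0.4721ℏ; θ(m_l=3) ≈ 47.87°; L_z,max = 4ℏ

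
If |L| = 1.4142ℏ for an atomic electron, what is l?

l = 1

Since |L|² = l(l+1)ℏ², l(l+1) = 2.
The positive root is l = 1.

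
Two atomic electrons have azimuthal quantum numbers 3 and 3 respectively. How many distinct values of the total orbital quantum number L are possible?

7

L runs from |3 − 3| = 0 to 3 + 3 = 6.
So L can be 0, 1, 2, 3, 4, 5, 6.
That is 7 values.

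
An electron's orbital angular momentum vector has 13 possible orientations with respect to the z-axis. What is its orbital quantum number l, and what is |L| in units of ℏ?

l = 6, |L| = √42 ℏ ≈ 6.481ℏ

Since there are 2l+1 = 13 values of m_l, l = 6.
Then |L| = √(l(l+1)) ℏ = √42 ℏ.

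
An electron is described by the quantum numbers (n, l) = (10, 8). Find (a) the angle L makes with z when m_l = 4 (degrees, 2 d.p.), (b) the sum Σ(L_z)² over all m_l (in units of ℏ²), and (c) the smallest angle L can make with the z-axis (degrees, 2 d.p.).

θ(m_l=4) ≈ 61.87°; Σ(L_z)² = 408 ℏ²; θ_min ≈ 19.47°

For m_l = 4: cos θ = 4/√72, θ ≈ 61.87°.
Σ m_l² = 408, so Σ(L_z)² = 408 ℏ².
cos θ_min = 8/√72, so θ_min ≈ 19.47°.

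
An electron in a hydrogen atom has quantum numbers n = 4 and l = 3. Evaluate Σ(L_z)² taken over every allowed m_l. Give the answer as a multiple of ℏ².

Σ(L_z)² = 28 ℏ²

The allowed m_l values are -3, -2, -1, 0, 1, 2, 3.
Σ m_l² = 2·(1 + 4 + 9) = 28.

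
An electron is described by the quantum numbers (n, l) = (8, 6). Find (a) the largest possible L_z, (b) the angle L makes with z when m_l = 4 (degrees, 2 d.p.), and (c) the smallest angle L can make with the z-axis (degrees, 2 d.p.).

L_z,max = 6ℏ; θ(m_l=4) ≈ 51.89°; θ_min ≈ 22.21°

L_z,max = lℏ = 6ℏ.
For m_l = 4: cos θ = 4/√42, θ ≈ 51.89°.
cos θ_min = 6/√42, so θ_min ≈ 22.21°.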